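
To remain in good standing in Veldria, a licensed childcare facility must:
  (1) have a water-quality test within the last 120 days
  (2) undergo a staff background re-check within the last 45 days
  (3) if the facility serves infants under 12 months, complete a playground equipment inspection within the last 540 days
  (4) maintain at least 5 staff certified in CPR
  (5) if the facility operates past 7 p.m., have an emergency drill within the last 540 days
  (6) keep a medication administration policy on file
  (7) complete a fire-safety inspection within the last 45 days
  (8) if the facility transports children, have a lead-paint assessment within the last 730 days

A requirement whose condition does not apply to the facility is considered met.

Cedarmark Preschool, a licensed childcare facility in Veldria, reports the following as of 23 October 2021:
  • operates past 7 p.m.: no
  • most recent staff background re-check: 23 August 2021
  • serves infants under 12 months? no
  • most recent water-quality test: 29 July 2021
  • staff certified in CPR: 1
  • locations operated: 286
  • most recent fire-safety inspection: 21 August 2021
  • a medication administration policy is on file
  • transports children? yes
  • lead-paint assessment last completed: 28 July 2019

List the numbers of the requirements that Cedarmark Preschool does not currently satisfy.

1. water-quality test 86 days ago vs limit 120 → met
2. staff background re-check 61 days ago vs limit 45 → not met
3. condition 'serves infants under 12 months' does not hold → requirement n/a → met
4. staff certified in CPR 1 < 5 → not met
5. condition 'operates past 7 p.m.' does not hold → requirement n/a → met
6. medication administration policy present → met
7. fire-safety inspection 63 days ago vs limit 45 → not met
8. condition 'transports children' holds; lead-paint assessment 818 days ago vs limit 730 → not met
Not met: 2, 4, 7, 8

2, 4, 7, 8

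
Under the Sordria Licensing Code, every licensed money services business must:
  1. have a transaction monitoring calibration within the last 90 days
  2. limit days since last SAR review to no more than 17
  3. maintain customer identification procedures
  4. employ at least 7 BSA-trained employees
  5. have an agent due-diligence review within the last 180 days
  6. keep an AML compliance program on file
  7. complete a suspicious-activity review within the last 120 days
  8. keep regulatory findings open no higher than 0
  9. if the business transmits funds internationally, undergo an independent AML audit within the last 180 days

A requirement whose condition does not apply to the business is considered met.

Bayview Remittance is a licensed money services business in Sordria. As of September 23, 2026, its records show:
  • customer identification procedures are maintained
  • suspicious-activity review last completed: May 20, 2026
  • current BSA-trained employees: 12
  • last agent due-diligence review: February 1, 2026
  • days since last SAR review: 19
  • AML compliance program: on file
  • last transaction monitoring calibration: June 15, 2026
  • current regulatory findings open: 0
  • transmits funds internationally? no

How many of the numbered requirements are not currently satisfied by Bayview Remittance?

1. transaction monitoring calibration 100 days ago vs limit 90 → not met
2. days since last SAR review 19 > 17 → not met
3. customer identification procedures present → met
4. BSA-trained employees 12 ≥ 7 → met
5. agent due-diligence review 234 days ago vs limit 180 → not met
6. AML compliance program present → met
7. suspicious-activity review 126 days ago vs limit 120 → not met
8. regulatory findings open 0 ≤ 0 → met
9. condition 'transmits funds internationally' does not hold → requirement n/a → met
Not met: 4 of 9

4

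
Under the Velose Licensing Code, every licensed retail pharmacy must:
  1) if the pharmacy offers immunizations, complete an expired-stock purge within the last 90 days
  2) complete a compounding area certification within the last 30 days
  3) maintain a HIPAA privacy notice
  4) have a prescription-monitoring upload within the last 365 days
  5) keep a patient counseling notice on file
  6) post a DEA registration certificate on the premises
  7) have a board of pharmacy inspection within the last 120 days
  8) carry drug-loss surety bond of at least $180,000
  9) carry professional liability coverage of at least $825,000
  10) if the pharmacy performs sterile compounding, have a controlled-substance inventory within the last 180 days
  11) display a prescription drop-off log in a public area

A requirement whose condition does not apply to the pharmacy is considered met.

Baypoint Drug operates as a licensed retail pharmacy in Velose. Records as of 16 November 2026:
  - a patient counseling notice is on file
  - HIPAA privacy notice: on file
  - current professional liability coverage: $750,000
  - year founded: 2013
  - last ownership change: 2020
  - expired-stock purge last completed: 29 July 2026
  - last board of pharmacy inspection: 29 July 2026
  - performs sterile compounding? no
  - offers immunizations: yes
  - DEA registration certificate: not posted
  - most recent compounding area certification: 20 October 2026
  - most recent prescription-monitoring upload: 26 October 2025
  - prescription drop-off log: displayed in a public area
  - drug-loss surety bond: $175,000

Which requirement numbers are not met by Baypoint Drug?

1, 4, 6, 8, 9

1. condition 'offers immunizations' holds; expired-stock purge 110 days ago vs limit 90 → not met
2. compounding area certification 27 days ago vs limit 30 → met
3. HIPAA privacy notice present → met
4. prescription-monitoring upload 386 days ago vs limit 365 → not met
5. patient counseling notice present → met
6. DEA registration certificate absent → not met
7. board of pharmacy inspection 110 days ago vs limit 120 → met
8. drug-loss surety bond $175,000 < $180,000 → not met
9. professional liability coverage $750,000 < $825,000 → not met
10. condition 'performs sterile compounding' does not hold → requirement n/a → met
11. prescription drop-off log present → met
Not met: 1, 4, 6, 8, 9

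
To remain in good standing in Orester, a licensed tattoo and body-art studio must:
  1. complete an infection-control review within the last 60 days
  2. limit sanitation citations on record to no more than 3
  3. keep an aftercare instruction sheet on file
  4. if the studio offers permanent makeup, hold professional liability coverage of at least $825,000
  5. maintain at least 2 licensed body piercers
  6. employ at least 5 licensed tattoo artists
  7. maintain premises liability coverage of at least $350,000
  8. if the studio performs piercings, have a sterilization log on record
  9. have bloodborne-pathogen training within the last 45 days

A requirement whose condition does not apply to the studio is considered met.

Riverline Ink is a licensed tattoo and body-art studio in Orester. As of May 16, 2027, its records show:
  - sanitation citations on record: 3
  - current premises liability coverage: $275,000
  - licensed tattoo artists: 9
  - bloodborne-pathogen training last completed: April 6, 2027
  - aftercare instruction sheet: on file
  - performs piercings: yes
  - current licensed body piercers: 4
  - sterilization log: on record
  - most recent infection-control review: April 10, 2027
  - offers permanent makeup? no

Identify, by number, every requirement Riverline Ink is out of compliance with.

1. infection-control review 36 days ago vs limit 60 → met
2. sanitation citations on record 3 ≤ 3 → met
3. aftercare instruction sheet present → met
4. condition 'offers permanent makeup' does not hold → requirement n/a → met
5. licensed body piercers 4 ≥ 2 → met
6. licensed tattoo artists 9 ≥ 5 → met
7. premises liability coverage $275,000 < $350,000 → not met
8. condition 'performs piercings' holds; sterilization log present → met
9. bloodborne-pathogen training 40 days ago vs limit 45 → met
Not met: 7

7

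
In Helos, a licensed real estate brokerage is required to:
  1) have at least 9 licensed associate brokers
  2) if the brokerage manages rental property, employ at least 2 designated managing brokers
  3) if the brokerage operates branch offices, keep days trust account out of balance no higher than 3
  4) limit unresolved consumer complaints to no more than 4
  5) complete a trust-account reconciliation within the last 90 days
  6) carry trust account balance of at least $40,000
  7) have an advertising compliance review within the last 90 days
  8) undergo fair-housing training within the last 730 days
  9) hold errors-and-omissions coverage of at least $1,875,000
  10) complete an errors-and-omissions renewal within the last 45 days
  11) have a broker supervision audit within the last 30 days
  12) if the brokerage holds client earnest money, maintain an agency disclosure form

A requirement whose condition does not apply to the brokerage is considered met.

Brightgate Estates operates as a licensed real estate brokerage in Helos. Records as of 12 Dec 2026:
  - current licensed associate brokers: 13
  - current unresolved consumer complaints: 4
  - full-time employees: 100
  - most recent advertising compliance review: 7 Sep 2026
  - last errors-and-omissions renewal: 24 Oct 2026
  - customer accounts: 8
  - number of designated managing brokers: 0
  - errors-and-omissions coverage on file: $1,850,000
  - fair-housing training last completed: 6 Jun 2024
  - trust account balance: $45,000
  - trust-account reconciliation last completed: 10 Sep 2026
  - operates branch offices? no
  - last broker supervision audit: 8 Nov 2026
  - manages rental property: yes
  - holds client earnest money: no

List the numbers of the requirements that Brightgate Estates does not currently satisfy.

1. licensed associate brokers 13 ≥ 9 → met
2. condition 'manages rental property' holds; designated managing brokers 0 < 2 → not met
3. condition 'operates branch offices' does not hold → requirement n/a → met
4. unresolved consumer complaints 4 ≤ 4 → met
5. trust-account reconciliation 93 days ago vs limit 90 → not met
6. trust account balance $45,000 ≥ $40,000 → met
7. advertising compliance review 96 days ago vs limit 90 → not met
8. fair-housing training 919 days ago vs limit 730 → not met
9. errors-and-omissions coverage $1,850,000 < $1,875,000 → not met
10. errors-and-omissions renewal 49 days ago vs limit 45 → not met
11. broker supervision audit 34 days ago vs limit 30 → not met
12. condition 'holds client earnest money' does not hold → requirement n/a → met
Not met: 2, 5, 7, 8, 9, 10, 11

2, 5, 7, 8, 9, 10, 11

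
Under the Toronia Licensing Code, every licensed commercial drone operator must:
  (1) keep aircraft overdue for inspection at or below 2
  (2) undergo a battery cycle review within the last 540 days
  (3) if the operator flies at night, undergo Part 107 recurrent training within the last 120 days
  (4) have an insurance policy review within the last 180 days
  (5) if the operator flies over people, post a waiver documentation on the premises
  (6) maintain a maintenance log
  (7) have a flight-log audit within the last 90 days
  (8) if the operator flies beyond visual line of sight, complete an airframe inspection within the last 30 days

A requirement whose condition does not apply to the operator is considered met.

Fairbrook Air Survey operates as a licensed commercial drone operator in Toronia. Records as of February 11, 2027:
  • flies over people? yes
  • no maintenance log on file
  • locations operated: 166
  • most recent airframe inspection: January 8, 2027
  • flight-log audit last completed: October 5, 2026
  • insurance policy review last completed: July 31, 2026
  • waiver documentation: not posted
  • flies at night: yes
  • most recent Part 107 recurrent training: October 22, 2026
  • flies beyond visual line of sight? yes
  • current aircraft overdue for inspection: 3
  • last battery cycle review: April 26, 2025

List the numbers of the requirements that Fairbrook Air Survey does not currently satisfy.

1. aircraft overdue for inspection 3 > 2 → not met
2. battery cycle review 656 days ago vs limit 540 → not met
3. condition 'flies at night' holds; Part 107 recurrent training 112 days ago vs limit 120 → met
4. insurance policy review 195 days ago vs limit 180 → not met
5. condition 'flies over people' holds; waiver documentation absent → not met
6. maintenance log absent → not met
7. flight-log audit 129 days ago vs limit 90 → not met
8. condition 'flies beyond visual line of sight' holds; airframe inspection 34 days ago vs limit 30 → not met
Not met: 1, 2, 4, 5, 6, 7, 8

1, 2, 4, 5, 6, 7, 8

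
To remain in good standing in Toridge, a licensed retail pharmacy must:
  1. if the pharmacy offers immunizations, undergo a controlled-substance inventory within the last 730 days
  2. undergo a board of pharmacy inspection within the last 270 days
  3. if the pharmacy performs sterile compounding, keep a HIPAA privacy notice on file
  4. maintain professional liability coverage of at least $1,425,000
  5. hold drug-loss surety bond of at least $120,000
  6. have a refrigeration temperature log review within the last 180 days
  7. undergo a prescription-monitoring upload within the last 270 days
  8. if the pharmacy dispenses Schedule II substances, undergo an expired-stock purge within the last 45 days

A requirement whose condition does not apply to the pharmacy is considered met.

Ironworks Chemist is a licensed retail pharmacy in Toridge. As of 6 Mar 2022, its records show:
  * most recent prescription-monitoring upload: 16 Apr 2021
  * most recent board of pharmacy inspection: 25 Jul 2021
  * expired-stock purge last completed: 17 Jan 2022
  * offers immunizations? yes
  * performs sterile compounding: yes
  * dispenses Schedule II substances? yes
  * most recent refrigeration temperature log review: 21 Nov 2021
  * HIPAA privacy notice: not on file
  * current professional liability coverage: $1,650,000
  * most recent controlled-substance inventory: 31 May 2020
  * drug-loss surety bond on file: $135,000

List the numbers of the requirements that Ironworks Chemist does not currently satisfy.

1. condition 'offers immunizations' holds; controlled-substance inventory 644 days ago vs limit 730 → met
2. board of pharmacy inspection 224 days ago vs limit 270 → met
3. condition 'performs sterile compounding' holds; HIPAA privacy notice absent → not met
4. professional liability coverage $1,650,000 ≥ $1,425,000 → met
5. drug-loss surety bond $135,000 ≥ $120,000 → met
6. refrigeration temperature log review 105 days ago vs limit 180 → met
7. prescription-monitoring upload 324 days ago vs limit 270 → not met
8. condition 'dispenses Schedule II substances' holds; expired-stock purge 48 days ago vs limit 45 → not met
Not met: 3, 7, 8

3, 7, 8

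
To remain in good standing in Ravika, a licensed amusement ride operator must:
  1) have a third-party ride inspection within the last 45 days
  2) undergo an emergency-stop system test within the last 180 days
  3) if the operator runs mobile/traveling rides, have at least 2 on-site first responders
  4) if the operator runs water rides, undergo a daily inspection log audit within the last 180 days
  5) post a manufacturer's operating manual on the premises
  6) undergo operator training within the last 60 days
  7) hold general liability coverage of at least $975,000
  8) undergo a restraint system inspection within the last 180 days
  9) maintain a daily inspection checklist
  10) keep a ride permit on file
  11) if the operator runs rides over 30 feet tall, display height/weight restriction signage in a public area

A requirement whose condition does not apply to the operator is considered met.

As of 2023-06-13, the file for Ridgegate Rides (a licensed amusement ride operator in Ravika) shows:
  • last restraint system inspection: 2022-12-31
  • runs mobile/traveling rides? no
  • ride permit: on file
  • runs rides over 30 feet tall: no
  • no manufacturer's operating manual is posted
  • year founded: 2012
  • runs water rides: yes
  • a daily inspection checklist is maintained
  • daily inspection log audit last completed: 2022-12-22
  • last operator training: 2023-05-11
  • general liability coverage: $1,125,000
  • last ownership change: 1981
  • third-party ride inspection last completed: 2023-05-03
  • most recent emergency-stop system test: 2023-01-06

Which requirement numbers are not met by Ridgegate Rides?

1. third-party ride inspection 41 days ago vs limit 45 → met
2. emergency-stop system test 158 days ago vs limit 180 → met
3. condition 'runs mobile/traveling rides' does not hold → requirement n/a → met
4. condition 'runs water rides' holds; daily inspection log audit 173 days ago vs limit 180 → met
5. manufacturer's operating manual absent → not met
6. operator training 33 days ago vs limit 60 → met
7. general liability coverage $1,125,000 ≥ $975,000 → met
8. restraint system inspection 164 days ago vs limit 180 → met
9. daily inspection checklist present → met
10. ride permit present → met
11. condition 'runs rides over 30 feet tall' does not hold → requirement n/a → met
Not met: 5

5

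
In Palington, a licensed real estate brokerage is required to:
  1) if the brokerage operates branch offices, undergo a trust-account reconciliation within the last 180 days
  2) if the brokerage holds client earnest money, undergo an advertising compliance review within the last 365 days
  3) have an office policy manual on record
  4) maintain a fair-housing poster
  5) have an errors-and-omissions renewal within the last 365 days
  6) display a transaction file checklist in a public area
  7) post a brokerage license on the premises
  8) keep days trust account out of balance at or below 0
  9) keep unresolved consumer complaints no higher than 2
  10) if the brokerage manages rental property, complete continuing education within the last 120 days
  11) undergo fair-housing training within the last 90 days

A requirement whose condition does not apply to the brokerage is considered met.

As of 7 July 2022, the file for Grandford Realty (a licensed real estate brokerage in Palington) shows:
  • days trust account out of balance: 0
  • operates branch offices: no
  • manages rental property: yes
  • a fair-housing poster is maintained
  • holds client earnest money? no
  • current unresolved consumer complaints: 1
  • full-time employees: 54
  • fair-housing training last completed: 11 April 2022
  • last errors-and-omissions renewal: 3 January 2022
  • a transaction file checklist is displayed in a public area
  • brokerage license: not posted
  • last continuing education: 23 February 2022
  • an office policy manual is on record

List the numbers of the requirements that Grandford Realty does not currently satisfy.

7, 10

1. condition 'operates branch offices' does not hold → requirement n/a → met
2. condition 'holds client earnest money' does not hold → requirement n/a → met
3. office policy manual present → met
4. fair-housing poster present → met
5. errors-and-omissions renewal 185 days ago vs limit 365 → met
6. transaction file checklist present → met
7. brokerage license absent → not met
8. days trust account out of balance 0 ≤ 0 → met
9. unresolved consumer complaints 1 ≤ 2 → met
10. condition 'manages rental property' holds; continuing education 134 days ago vs limit 120 → not met
11. fair-housing training 87 days ago vs limit 90 → met
Not met: 7, 10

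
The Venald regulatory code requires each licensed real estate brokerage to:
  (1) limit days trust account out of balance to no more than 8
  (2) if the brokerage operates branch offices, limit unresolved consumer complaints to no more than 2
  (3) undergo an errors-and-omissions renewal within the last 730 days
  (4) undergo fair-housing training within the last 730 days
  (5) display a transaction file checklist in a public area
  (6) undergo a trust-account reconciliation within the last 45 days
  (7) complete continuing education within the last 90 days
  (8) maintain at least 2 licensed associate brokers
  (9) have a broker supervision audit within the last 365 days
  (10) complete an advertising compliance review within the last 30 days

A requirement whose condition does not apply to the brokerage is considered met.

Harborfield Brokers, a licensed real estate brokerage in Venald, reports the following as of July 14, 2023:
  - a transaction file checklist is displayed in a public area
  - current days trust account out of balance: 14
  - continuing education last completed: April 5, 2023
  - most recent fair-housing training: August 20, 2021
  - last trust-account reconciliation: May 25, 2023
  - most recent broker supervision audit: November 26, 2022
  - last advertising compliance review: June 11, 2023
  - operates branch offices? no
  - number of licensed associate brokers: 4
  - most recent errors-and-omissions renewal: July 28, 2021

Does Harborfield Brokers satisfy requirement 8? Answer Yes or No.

Yes

8. licensed associate brokers 4 ≥ 2 → met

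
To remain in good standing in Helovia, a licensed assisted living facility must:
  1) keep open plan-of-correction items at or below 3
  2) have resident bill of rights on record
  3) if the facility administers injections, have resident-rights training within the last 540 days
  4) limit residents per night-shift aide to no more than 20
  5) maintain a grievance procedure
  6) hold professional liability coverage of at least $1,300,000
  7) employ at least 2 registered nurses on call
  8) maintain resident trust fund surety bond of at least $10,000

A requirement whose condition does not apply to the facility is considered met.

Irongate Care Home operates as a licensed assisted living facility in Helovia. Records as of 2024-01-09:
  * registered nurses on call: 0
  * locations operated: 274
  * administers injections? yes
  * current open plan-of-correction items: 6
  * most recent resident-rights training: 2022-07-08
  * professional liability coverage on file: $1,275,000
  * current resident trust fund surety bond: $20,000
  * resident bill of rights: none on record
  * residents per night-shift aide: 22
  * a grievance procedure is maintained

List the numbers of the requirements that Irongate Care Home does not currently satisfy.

1, 2, 3, 4, 6, 7

1. open plan-of-correction items 6 > 3 → not met
2. resident bill of rights absent → not met
3. condition 'administers injections' holds; resident-rights training 550 days ago vs limit 540 → not met
4. residents per night-shift aide 22 > 20 → not met
5. grievance procedure present → met
6. professional liability coverage $1,275,000 < $1,300,000 → not met
7. registered nurses on call 0 < 2 → not met
8. resident trust fund surety bond $20,000 ≥ $10,000 → met
Not met: 1, 2, 3, 4, 6, 7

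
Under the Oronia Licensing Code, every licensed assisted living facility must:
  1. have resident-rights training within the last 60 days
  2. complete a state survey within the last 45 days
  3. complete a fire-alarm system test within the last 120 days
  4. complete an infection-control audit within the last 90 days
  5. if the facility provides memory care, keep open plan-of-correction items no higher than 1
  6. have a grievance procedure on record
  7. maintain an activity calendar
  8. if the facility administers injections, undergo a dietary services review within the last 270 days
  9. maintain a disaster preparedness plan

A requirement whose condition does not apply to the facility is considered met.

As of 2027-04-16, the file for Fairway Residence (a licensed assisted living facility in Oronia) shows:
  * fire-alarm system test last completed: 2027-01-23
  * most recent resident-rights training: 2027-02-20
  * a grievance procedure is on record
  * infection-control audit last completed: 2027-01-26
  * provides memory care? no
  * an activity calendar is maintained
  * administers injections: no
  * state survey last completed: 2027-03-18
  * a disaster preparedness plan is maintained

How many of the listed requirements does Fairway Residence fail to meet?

1. resident-rights training 55 days ago vs limit 60 → met
2. state survey 29 days ago vs limit 45 → met
3. fire-alarm system test 83 days ago vs limit 120 → met
4. infection-control audit 80 days ago vs limit 90 → met
5. condition 'provides memory care' does not hold → requirement n/a → met
6. grievance procedure present → met
7. activity calendar present → met
8. condition 'administers injections' does not hold → requirement n/a → met
9. disaster preparedness plan present → met
Not met: 0 of 9

0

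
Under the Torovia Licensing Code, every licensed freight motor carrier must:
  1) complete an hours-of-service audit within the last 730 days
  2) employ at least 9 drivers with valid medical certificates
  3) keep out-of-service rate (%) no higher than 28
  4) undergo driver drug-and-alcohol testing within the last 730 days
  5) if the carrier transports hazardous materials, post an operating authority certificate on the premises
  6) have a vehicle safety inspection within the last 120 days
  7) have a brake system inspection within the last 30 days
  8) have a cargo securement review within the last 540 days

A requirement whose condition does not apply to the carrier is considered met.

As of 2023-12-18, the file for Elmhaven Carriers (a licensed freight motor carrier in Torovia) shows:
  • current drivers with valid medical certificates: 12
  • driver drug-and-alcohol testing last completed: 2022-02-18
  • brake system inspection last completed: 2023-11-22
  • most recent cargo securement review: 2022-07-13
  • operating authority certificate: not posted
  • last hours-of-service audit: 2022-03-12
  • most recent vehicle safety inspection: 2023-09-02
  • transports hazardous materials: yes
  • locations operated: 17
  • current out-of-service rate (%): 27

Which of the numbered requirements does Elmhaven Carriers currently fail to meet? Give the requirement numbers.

5

1. hours-of-service audit 646 days ago vs limit 730 → met
2. drivers with valid medical certificates 12 ≥ 9 → met
3. out-of-service rate (%) 27 ≤ 28 → met
4. driver drug-and-alcohol testing 668 days ago vs limit 730 → met
5. condition 'transports hazardous materials' holds; operating authority certificate absent → not met
6. vehicle safety inspection 107 days ago vs limit 120 → met
7. brake system inspection 26 days ago vs limit 30 → met
8. cargo securement review 523 days ago vs limit 540 → met
Not met: 5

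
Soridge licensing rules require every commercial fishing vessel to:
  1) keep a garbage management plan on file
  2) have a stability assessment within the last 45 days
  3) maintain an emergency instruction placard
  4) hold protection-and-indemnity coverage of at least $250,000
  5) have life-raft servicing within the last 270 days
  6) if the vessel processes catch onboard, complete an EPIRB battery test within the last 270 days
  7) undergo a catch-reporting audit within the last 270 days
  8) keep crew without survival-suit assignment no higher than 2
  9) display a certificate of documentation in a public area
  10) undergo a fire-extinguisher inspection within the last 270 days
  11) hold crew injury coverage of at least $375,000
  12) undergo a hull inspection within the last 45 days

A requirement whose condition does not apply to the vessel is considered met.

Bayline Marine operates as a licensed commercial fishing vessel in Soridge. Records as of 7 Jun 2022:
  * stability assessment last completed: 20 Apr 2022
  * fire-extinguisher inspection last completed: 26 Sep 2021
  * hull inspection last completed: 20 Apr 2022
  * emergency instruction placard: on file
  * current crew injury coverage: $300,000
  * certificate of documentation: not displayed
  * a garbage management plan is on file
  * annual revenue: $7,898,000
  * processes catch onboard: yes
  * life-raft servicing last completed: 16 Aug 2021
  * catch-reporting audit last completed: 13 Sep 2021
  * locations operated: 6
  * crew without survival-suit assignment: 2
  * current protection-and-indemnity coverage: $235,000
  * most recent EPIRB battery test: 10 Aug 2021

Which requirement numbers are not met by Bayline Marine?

1. garbage management plan present → met
2. stability assessment 48 days ago vs limit 45 → not met
3. emergency instruction placard present → met
4. protection-and-indemnity coverage $235,000 < $250,000 → not met
5. life-raft servicing 295 days ago vs limit 270 → not met
6. condition 'processes catch onboard' holds; EPIRB battery test 301 days ago vs limit 270 → not met
7. catch-reporting audit 267 days ago vs limit 270 → met
8. crew without survival-suit assignment 2 ≤ 2 → met
9. certificate of documentation absent → not met
10. fire-extinguisher inspection 254 days ago vs limit 270 → met
11. crew injury coverage $300,000 < $375,000 → not met
12. hull inspection 48 days ago vs limit 45 → not met
Not met: 2, 4, 5, 6, 9, 11, 12

2, 4, 5, 6, 9, 11, 12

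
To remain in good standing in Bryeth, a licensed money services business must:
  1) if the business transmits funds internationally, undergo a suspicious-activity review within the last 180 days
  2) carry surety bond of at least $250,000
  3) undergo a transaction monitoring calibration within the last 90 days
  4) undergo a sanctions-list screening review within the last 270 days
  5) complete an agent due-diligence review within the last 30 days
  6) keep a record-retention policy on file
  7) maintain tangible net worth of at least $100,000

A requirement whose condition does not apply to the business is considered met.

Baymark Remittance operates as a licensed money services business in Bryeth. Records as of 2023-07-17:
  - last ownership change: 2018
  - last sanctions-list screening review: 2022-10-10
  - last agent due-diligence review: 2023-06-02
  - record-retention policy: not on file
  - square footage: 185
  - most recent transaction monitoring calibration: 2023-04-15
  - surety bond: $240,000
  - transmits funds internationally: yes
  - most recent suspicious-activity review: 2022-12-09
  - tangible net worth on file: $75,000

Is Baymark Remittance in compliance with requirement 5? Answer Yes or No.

No

5. agent due-diligence review 45 days ago vs limit 30 → not met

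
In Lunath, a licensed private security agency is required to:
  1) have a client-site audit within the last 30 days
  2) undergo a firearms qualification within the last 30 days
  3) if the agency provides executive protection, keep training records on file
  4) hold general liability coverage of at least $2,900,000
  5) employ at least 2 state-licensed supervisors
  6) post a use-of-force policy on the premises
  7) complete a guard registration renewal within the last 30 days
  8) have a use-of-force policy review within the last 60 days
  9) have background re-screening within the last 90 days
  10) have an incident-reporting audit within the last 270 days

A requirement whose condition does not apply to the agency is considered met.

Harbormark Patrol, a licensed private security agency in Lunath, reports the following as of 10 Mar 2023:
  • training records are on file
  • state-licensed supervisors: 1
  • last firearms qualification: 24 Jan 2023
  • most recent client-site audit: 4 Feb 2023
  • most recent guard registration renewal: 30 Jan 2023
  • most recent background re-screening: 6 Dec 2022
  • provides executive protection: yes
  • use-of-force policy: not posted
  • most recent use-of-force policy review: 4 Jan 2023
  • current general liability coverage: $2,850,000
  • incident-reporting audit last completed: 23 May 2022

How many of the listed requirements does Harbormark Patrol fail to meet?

1. client-site audit 34 days ago vs limit 30 → not met
2. firearms qualification 45 days ago vs limit 30 → not met
3. condition 'provides executive protection' holds; training records present → met
4. general liability coverage $2,850,000 < $2,900,000 → not met
5. state-licensed supervisors 1 < 2 → not met
6. use-of-force policy absent → not met
7. guard registration renewal 39 days ago vs limit 30 → not met
8. use-of-force policy review 65 days ago vs limit 60 → not met
9. background re-screening 94 days ago vs limit 90 → not met
10. incident-reporting audit 291 days ago vs limit 270 → not met
Not met: 9 of 10

9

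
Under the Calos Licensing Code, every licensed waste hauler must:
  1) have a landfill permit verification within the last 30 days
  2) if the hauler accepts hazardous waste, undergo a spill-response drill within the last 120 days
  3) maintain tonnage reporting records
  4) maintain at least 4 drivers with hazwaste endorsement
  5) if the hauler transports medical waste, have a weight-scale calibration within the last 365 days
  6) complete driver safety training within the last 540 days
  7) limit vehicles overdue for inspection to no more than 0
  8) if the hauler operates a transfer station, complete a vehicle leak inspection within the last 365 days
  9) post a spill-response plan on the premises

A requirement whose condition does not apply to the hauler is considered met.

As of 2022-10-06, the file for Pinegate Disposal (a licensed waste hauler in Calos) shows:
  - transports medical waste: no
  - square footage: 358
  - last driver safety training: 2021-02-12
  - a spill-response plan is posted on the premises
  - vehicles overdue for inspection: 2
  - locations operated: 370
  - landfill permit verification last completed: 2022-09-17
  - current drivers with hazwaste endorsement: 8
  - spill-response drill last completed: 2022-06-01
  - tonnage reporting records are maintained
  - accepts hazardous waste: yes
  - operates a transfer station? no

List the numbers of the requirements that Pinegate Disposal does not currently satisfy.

1. landfill permit verification 19 days ago vs limit 30 → met
2. condition 'accepts hazardous waste' holds; spill-response drill 127 days ago vs limit 120 → not met
3. tonnage reporting records present → met
4. drivers with hazwaste endorsement 8 ≥ 4 → met
5. condition 'transports medical waste' does not hold → requirement n/a → met
6. driver safety training 601 days ago vs limit 540 → not met
7. vehicles overdue for inspection 2 > 0 → not met
8. condition 'operates a transfer station' does not hold → requirement n/a → met
9. spill-response plan present → met
Not met: 2, 6, 7

2, 6, 7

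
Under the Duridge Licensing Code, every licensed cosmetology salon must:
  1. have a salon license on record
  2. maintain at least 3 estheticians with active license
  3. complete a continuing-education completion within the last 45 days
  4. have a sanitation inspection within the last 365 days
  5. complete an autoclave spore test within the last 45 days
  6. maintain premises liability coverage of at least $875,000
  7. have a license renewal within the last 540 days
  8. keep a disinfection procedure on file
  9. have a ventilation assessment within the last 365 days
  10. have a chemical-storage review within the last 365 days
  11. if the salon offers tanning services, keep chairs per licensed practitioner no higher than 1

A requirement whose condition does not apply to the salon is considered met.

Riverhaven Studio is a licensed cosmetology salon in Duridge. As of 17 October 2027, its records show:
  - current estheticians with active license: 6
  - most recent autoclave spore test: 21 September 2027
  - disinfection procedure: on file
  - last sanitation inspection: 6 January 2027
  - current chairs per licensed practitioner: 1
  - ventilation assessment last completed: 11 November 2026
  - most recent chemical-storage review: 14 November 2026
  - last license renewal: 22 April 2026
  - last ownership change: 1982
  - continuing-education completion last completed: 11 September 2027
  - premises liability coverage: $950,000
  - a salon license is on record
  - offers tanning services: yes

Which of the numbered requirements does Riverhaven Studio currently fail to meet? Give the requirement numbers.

1. salon license present → met
2. estheticians with active license 6 ≥ 3 → met
3. continuing-education completion 36 days ago vs limit 45 → met
4. sanitation inspection 284 days ago vs limit 365 → met
5. autoclave spore test 26 days ago vs limit 45 → met
6. premises liability coverage $950,000 ≥ $875,000 → met
7. license renewal 543 days ago vs limit 540 → not met
8. disinfection procedure present → met
9. ventilation assessment 340 days ago vs limit 365 → met
10. chemical-storage review 337 days ago vs limit 365 → met
11. condition 'offers tanning services' holds; chairs per licensed practitioner 1 ≤ 1 → met
Not met: 7

7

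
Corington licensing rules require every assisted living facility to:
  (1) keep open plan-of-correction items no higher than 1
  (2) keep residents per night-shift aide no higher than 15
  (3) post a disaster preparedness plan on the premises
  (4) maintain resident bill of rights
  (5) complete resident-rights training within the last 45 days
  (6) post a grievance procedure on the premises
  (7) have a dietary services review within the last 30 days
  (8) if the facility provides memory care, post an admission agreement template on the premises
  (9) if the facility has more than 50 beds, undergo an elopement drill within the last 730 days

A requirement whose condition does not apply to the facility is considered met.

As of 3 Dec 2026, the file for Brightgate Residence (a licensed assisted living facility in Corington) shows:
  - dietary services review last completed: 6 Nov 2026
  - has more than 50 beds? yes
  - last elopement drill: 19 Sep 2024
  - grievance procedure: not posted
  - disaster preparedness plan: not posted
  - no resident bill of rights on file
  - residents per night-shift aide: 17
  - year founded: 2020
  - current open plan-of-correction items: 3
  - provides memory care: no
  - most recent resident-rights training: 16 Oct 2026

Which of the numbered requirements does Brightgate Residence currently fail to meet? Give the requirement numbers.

1, 2, 3, 4, 5, 6, 9

1. open plan-of-correction items 3 > 1 → not met
2. residents per night-shift aide 17 > 15 → not met
3. disaster preparedness plan absent → not met
4. resident bill of rights absent → not met
5. resident-rights training 48 days ago vs limit 45 → not met
6. grievance procedure absent → not met
7. dietary services review 27 days ago vs limit 30 → met
8. condition 'provides memory care' does not hold → requirement n/a → met
9. condition 'has more than 50 beds' holds; elopement drill 805 days ago vs limit 730 → not met
Not met: 1, 2, 3, 4, 5, 6, 9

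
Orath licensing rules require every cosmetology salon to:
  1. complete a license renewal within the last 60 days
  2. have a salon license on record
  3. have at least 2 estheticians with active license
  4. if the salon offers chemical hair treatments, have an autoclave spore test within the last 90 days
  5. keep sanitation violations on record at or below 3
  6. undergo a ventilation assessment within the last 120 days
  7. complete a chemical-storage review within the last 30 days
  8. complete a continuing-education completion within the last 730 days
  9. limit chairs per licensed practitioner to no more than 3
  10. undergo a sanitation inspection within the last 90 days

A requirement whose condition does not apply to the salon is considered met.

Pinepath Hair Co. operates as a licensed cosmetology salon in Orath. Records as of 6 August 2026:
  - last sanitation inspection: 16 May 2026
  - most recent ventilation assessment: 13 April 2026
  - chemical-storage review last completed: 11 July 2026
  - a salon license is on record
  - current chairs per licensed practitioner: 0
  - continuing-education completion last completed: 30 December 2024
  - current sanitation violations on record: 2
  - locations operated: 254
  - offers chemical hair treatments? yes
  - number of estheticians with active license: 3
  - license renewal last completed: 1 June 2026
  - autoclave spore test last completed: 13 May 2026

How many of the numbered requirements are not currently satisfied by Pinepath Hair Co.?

1. license renewal 66 days ago vs limit 60 → not met
2. salon license present → met
3. estheticians with active license 3 ≥ 2 → met
4. condition 'offers chemical hair treatments' holds; autoclave spore test 85 days ago vs limit 90 → met
5. sanitation violations on record 2 ≤ 3 → met
6. ventilation assessment 115 days ago vs limit 120 → met
7. chemical-storage review 26 days ago vs limit 30 → met
8. continuing-education completion 584 days ago vs limit 730 → met
9. chairs per licensed practitioner 0 ≤ 3 → met
10. sanitation inspection 82 days ago vs limit 90 → met
Not met: 1 of 10

1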